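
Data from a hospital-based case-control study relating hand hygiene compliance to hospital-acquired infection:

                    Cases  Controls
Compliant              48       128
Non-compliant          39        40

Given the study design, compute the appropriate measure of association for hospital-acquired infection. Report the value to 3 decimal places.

Cells: a = 48, b = 128, c = 39, d = 40.
This is a hospital-based case-control study: participants were sampled on outcome status, so risks in the source population cannot be estimated directly — relative risk is not valid here. The odds ratio is the appropriate measure.
OR = (a·d)/(b·c) = (48 × 40) / (128 × 39) = 1920 / 4992 = 0.38462

0.385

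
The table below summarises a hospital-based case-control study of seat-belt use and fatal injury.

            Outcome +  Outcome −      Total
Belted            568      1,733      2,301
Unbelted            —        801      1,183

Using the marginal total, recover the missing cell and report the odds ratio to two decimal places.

The missing cell is in the unexposed row: 1183 − 801 = 382.
So a = 568, b = 1733, c = 382, d = 801.
OR = (a·d)/(b·c) = (568 × 801) / (1733 × 382) = 454968 / 662006 = 0.68726

0.69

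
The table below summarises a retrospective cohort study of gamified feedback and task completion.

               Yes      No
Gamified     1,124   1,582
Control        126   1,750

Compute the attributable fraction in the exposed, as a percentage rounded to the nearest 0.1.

Cells: a = 1124, b = 1582, c = 126, d = 1750.
Risk in exposed = 1124/2706 = 0.41537; risk in unexposed = 126/1876 = 0.06716.
RR = 0.41537/0.06716 = 6.18445
AR% = (RR − 1)/RR × 100 = (6.18445 − 1)/6.18445 × 100 = 83.8304%

83.8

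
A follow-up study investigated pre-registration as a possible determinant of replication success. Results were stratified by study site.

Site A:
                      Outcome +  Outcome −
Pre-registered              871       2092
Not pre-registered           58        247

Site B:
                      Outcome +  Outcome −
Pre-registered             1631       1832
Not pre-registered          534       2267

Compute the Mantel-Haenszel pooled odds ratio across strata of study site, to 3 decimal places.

OR_MH = Σ(aᵢdᵢ/nᵢ) / Σ(bᵢcᵢ/nᵢ), where nᵢ is the stratum total.
Stratum 1 (Site A): n = 3268; a·d/n = 871·247/3268 = 65.8314; b·c/n = 2092·58/3268 = 37.1285
Stratum 2 (Site B): n = 6264; a·d/n = 1631·2267/6264 = 590.2741; b·c/n = 1832·534/6264 = 156.1762
OR_MH = (65.8314 + 590.2741) / (37.1285 + 156.1762) = 656.1055 / 193.3048 = 3.39415

3.394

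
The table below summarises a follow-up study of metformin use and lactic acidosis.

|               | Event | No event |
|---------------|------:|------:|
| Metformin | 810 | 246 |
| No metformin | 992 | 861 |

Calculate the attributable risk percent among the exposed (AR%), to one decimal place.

Cells: a = 810, b = 246, c = 992, d = 861.
Risk in exposed = 810/1056 = 0.76705; risk in unexposed = 992/1853 = 0.53535.
RR = 0.76705/0.53535 = 1.43280
AR% = (RR − 1)/RR × 100 = (1.43280 − 1)/1.43280 × 100 = 30.2065%

30.2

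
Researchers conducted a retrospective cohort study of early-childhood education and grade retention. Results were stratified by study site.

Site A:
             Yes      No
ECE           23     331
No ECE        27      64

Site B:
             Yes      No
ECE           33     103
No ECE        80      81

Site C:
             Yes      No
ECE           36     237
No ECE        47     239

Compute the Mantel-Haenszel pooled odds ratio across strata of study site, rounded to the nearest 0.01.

0.41

OR_MH = Σ(aᵢdᵢ/nᵢ) / Σ(bᵢcᵢ/nᵢ), where nᵢ is the stratum total.
Stratum 1 (Site A): n = 445; a·d/n = 23·64/445 = 3.3079; b·c/n = 331·27/445 = 20.0831
Stratum 2 (Site B): n = 297; a·d/n = 33·81/297 = 9.0000; b·c/n = 103·80/297 = 27.7441
Stratum 3 (Site C): n = 559; a·d/n = 36·239/559 = 15.3918; b·c/n = 237·47/559 = 19.9267
OR_MH = (3.3079 + 9.0000 + 15.3918) / (20.0831 + 27.7441 + 19.9267) = 27.6996 / 67.7539 = 0.40883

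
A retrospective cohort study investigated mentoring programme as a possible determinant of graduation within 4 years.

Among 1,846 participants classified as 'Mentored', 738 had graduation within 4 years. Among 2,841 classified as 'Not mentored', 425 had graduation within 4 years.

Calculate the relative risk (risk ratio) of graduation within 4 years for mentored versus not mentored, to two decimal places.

From the description: a = 738, b = 1108, c = 425, d = 2416.
Risk in exposed = 738/1846 = 0.39978; risk in unexposed = 425/2841 = 0.14960.
RR = 0.39978 / 0.14960 = 2.67243
The risk among the exposed is 2.67 times that among the unexposed.

2.67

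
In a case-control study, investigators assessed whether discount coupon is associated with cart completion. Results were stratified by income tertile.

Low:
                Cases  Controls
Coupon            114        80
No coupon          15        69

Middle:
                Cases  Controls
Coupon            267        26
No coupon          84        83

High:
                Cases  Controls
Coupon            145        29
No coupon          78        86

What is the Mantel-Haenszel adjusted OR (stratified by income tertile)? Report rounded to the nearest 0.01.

7.19

OR_MH = Σ(aᵢdᵢ/nᵢ) / Σ(bᵢcᵢ/nᵢ), where nᵢ is the stratum total.
Stratum 1 (Low): n = 278; a·d/n = 114·69/278 = 28.2950; b·c/n = 80·15/278 = 4.3165
Stratum 2 (Middle): n = 460; a·d/n = 267·83/460 = 48.1761; b·c/n = 26·84/460 = 4.7478
Stratum 3 (High): n = 338; a·d/n = 145·86/338 = 36.8935; b·c/n = 29·78/338 = 6.6923
OR_MH = (28.2950 + 48.1761 + 36.8935) / (4.3165 + 4.7478 + 6.6923) = 113.3645 / 15.7567 = 7.19470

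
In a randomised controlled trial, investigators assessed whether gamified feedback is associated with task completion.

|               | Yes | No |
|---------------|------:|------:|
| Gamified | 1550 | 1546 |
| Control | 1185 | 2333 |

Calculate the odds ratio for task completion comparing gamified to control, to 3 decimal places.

1.974

Cells: a = 1550, b = 1546, c = 1185, d = 2333.
OR = (a·d)/(b·c) = (1550 × 2333) / (1546 × 1185) = 3616150 / 1832010 = 1.97387
The odds of task completion are about 1.97 times as high in the gamified group.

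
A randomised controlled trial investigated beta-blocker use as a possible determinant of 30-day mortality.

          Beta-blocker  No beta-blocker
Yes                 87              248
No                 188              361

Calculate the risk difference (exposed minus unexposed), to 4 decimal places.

Reading the table with exposure as columns: a = 87 (Beta-blocker, case), b = 188 (Beta-blocker, non-case), c = 248 (No beta-blocker, case), d = 361.
Risk in exposed = 87/275 = 0.316364; risk in unexposed = 248/609 = 0.407225.
Risk difference = 0.316364 − 0.407225 = -0.090861

-0.0909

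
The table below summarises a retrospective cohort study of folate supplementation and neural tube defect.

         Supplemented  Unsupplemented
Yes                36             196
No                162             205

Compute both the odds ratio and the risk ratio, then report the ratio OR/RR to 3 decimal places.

Reading the table with exposure as columns: a = 36 (Supplemented, case), b = 162 (Supplemented, non-case), c = 196 (Unsupplemented, case), d = 205.
OR = (36·205)/(162·196) = 7380/31752 = 0.23243
Risk in exposed = 36/198 = 0.18182; risk in unexposed = 196/401 = 0.48878; RR = 0.37199
OR/RR = 0.23243 / 0.37199 = 0.62483
The outcome is not rare, so the OR lies further from 1 than the RR.

0.625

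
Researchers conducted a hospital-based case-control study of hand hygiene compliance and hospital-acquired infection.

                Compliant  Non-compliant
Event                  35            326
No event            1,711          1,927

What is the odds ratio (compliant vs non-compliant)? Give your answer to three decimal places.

0.121

Reading the table with exposure as columns: a = 35 (Compliant, case), b = 1711 (Compliant, non-case), c = 326 (Non-compliant, case), d = 1927.
OR = (a·d)/(b·c) = (35 × 1927) / (1711 × 326) = 67445 / 557786 = 0.12092
Exposure is associated with lower odds of hospital-acquired infection (OR = 0.12 < 1).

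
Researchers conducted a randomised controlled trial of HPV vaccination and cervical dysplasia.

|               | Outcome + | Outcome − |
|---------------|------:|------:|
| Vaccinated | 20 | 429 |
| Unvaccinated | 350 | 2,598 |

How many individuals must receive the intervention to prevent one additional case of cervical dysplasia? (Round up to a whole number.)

Risk in treated group = 20/449 = 0.04454; risk in control = 350/2948 = 0.11872.
Absolute risk reduction = 0.11872 − 0.04454 = 0.07418
NNT = 1 / ARR = 1 / 0.07418 = 13.481 → round up → 14

14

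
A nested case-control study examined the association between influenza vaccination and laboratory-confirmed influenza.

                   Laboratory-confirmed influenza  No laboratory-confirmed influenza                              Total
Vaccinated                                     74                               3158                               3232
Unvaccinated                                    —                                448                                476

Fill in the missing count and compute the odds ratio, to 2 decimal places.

0.37

The missing cell is in the unexposed row: 476 − 448 = 28.
So a = 74, b = 3158, c = 28, d = 448.
OR = (a·d)/(b·c) = (74 × 448) / (3158 × 28) = 33152 / 88424 = 0.37492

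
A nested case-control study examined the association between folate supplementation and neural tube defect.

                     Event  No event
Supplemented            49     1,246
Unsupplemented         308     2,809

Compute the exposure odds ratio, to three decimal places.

0.359

Cells: a = 49, b = 1246, c = 308, d = 2809.
OR = (a·d)/(b·c) = (49 × 2809) / (1246 × 308) = 137641 / 383768 = 0.35866
Exposure is associated with lower odds of neural tube defect (OR = 0.36 < 1).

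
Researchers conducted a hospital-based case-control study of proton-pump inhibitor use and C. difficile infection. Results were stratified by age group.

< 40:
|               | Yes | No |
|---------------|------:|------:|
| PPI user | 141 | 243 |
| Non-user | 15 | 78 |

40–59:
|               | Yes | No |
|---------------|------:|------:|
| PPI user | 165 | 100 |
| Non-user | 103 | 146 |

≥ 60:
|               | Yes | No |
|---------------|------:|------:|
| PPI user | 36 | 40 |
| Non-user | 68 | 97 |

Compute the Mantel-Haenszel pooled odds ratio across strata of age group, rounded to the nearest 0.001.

2.166

OR_MH = Σ(aᵢdᵢ/nᵢ) / Σ(bᵢcᵢ/nᵢ), where nᵢ is the stratum total.
Stratum 1 (< 40): n = 477; a·d/n = 141·78/477 = 23.0566; b·c/n = 243·15/477 = 7.6415
Stratum 2 (40–59): n = 514; a·d/n = 165·146/514 = 46.8677; b·c/n = 100·103/514 = 20.0389
Stratum 3 (≥ 60): n = 241; a·d/n = 36·97/241 = 14.4896; b·c/n = 40·68/241 = 11.2863
OR_MH = (23.0566 + 46.8677 + 14.4896) / (7.6415 + 20.0389 + 11.2863) = 84.4139 / 38.9667 = 2.16631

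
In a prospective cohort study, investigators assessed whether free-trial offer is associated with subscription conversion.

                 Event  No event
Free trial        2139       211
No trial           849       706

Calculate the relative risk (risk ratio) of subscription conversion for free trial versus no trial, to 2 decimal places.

1.67

Cells: a = 2139, b = 211, c = 849, d = 706.
Risk in exposed = 2139/2350 = 0.91021; risk in unexposed = 849/1555 = 0.54598.
RR = 0.91021 / 0.54598 = 1.66712
The risk among the exposed is 1.67 times that among the unexposed.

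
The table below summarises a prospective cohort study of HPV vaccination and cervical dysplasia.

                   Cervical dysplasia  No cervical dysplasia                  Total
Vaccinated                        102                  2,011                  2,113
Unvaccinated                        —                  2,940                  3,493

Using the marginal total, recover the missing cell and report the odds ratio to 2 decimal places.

0.27

The missing cell is in the unexposed row: 3493 − 2940 = 553.
So a = 102, b = 2011, c = 553, d = 2940.
OR = (a·d)/(b·c) = (102 × 2940) / (2011 × 553) = 299880 / 1112083 = 0.26966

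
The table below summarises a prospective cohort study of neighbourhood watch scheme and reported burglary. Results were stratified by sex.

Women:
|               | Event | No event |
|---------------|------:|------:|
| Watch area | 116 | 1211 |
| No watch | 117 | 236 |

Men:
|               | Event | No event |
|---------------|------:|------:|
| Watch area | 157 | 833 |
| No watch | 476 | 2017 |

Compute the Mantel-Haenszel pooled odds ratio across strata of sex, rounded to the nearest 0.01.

0.54

OR_MH = Σ(aᵢdᵢ/nᵢ) / Σ(bᵢcᵢ/nᵢ), where nᵢ is the stratum total.
Stratum 1 (Women): n = 1680; a·d/n = 116·236/1680 = 16.2952; b·c/n = 1211·117/1680 = 84.3375
Stratum 2 (Men): n = 3483; a·d/n = 157·2017/3483 = 90.9185; b·c/n = 833·476/3483 = 113.8409
OR_MH = (16.2952 + 90.9185) / (84.3375 + 113.8409) = 107.2137 / 198.1784 = 0.54100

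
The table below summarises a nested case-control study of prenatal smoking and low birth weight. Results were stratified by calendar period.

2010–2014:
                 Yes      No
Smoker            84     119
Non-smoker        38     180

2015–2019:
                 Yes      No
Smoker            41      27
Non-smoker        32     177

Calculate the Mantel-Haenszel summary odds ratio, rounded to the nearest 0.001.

4.481

OR_MH = Σ(aᵢdᵢ/nᵢ) / Σ(bᵢcᵢ/nᵢ), where nᵢ is the stratum total.
Stratum 1 (2010–2014): n = 421; a·d/n = 84·180/421 = 35.9145; b·c/n = 119·38/421 = 10.7411
Stratum 2 (2015–2019): n = 277; a·d/n = 41·177/277 = 26.1986; b·c/n = 27·32/277 = 3.1191
OR_MH = (35.9145 + 26.1986) / (10.7411 + 3.1191) = 62.1130 / 13.8602 = 4.48139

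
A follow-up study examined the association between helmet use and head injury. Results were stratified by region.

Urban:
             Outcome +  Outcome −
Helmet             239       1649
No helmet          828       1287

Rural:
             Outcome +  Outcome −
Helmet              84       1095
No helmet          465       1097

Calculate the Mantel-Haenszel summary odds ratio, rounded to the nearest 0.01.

OR_MH = Σ(aᵢdᵢ/nᵢ) / Σ(bᵢcᵢ/nᵢ), where nᵢ is the stratum total.
Stratum 1 (Urban): n = 4003; a·d/n = 239·1287/4003 = 76.8406; b·c/n = 1649·828/4003 = 341.0872
Stratum 2 (Rural): n = 2741; a·d/n = 84·1097/2741 = 33.6184; b·c/n = 1095·465/2741 = 185.7625
OR_MH = (76.8406 + 33.6184) / (341.0872 + 185.7625) = 110.4590 / 526.8497 = 0.20966

0.21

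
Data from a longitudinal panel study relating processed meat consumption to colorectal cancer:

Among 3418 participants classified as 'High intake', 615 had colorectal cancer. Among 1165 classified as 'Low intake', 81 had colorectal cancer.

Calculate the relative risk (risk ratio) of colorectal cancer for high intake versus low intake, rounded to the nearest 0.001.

2.588

From the description: a = 615, b = 2803, c = 81, d = 1084.
Risk in exposed = 615/3418 = 0.17993; risk in unexposed = 81/1165 = 0.06953.
RR = 0.17993 / 0.06953 = 2.58788
The risk among the exposed is 2.59 times that among the unexposed.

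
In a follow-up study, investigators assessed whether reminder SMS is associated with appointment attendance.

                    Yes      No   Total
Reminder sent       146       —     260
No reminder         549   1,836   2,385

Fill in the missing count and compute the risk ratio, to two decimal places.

The missing cell is in the exposed row: 260 − 146 = 114.
So a = 146, b = 114, c = 549, d = 1836.
RR = [a/(a+b)] / [c/(c+d)] = (146/260) / (549/2385) = 0.56154/0.23019 = 2.43947

2.44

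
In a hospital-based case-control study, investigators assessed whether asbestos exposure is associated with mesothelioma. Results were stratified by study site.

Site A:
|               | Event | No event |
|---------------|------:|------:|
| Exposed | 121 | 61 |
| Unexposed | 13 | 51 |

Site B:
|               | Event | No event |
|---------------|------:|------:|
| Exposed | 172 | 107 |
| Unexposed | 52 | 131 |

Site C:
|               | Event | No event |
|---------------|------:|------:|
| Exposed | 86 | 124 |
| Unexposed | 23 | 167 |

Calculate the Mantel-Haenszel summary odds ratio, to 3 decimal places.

4.901

OR_MH = Σ(aᵢdᵢ/nᵢ) / Σ(bᵢcᵢ/nᵢ), where nᵢ is the stratum total.
Stratum 1 (Site A): n = 246; a·d/n = 121·51/246 = 25.0854; b·c/n = 61·13/246 = 3.2236
Stratum 2 (Site B): n = 462; a·d/n = 172·131/462 = 48.7706; b·c/n = 107·52/462 = 12.0433
Stratum 3 (Site C): n = 400; a·d/n = 86·167/400 = 35.9050; b·c/n = 124·23/400 = 7.1300
OR_MH = (25.0854 + 48.7706 + 35.9050) / (3.2236 + 12.0433 + 7.1300) = 109.7609 / 22.3969 = 4.90073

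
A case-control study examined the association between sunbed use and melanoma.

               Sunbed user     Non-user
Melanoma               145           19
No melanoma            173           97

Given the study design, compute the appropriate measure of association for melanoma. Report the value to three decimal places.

Reading the table with exposure as columns: a = 145 (Sunbed user, case), b = 173 (Sunbed user, non-case), c = 19 (Non-user, case), d = 97.
This is a case-control study: participants were sampled on outcome status, so risks in the source population cannot be estimated directly — relative risk is not valid here. The odds ratio is the appropriate measure.
OR = (a·d)/(b·c) = (145 × 97) / (173 × 19) = 14065 / 3287 = 4.27898

4.279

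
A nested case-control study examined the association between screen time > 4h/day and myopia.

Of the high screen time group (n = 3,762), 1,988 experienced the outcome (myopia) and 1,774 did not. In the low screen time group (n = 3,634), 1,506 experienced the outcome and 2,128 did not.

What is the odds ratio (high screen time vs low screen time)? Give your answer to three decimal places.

From the description: a = 1988, b = 1774, c = 1506, d = 2128.
OR = (a·d)/(b·c) = (1988 × 2128) / (1774 × 1506) = 4230464 / 2671644 = 1.58347
The odds of myopia are about 1.58 times as high in the high screen time group.

1.583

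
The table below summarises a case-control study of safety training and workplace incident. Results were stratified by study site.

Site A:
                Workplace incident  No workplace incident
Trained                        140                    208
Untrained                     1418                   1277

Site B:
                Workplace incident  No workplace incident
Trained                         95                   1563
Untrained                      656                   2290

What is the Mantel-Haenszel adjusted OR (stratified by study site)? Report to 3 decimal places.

OR_MH = Σ(aᵢdᵢ/nᵢ) / Σ(bᵢcᵢ/nᵢ), where nᵢ is the stratum total.
Stratum 1 (Site A): n = 3043; a·d/n = 140·1277/3043 = 58.7512; b·c/n = 208·1418/3043 = 96.9254
Stratum 2 (Site B): n = 4604; a·d/n = 95·2290/4604 = 47.2524; b·c/n = 1563·656/4604 = 222.7037
OR_MH = (58.7512 + 47.2524) / (96.9254 + 222.7037) = 106.0036 / 319.6291 = 0.33165

0.332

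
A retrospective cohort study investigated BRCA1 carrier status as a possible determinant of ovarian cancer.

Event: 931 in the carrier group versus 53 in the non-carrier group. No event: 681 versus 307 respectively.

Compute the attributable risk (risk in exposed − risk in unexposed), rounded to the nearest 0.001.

0.430

From the description: a = 931, b = 681, c = 53, d = 307.
Risk in exposed = 931/1612 = 0.577543; risk in unexposed = 53/360 = 0.147222.
Risk difference = 0.577543 − 0.147222 = 0.430321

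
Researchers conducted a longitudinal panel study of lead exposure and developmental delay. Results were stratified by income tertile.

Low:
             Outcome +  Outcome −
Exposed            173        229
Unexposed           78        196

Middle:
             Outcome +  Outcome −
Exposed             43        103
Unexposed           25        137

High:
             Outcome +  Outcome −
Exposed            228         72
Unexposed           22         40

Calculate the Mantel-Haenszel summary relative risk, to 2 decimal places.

1.72

RR_MH = Σ(aᵢ·n₀ᵢ/nᵢ) / Σ(cᵢ·n₁ᵢ/nᵢ), with n₁ᵢ = aᵢ+bᵢ (exposed), n₀ᵢ = cᵢ+dᵢ (unexposed), nᵢ = n₁ᵢ+n₀ᵢ.
Stratum 1 (Low): n₁ = 402, n₀ = 274, n = 676; a·n₀/n = 173·274/676 = 70.1213; c·n₁/n = 78·402/676 = 46.3846
Stratum 2 (Middle): n₁ = 146, n₀ = 162, n = 308; a·n₀/n = 43·162/308 = 22.6169; c·n₁/n = 25·146/308 = 11.8506
Stratum 3 (High): n₁ = 300, n₀ = 62, n = 362; a·n₀/n = 228·62/362 = 39.0497; c·n₁/n = 22·300/362 = 18.2320
RR_MH = (70.1213 + 22.6169 + 39.0497) / (46.3846 + 11.8506 + 18.2320) = 131.7879 / 76.4673 = 1.72345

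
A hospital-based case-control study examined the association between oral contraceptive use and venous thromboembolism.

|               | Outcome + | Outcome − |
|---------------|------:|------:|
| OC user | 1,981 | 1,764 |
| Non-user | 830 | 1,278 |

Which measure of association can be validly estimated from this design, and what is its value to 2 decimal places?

1.73

Cells: a = 1981, b = 1764, c = 830, d = 1278.
This is a hospital-based case-control study: participants were sampled on outcome status, so risks in the source population cannot be estimated directly — relative risk is not valid here. The odds ratio is the appropriate measure.
OR = (a·d)/(b·c) = (1981 × 1278) / (1764 × 830) = 2531718 / 1464120 = 1.72917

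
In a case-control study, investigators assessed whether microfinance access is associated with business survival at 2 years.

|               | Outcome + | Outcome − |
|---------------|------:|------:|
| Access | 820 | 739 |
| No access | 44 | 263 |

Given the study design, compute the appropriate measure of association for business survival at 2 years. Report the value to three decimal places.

6.632

Cells: a = 820, b = 739, c = 44, d = 263.
This is a case-control study: participants were sampled on outcome status, so risks in the source population cannot be estimated directly — relative risk is not valid here. The odds ratio is the appropriate measure.
OR = (a·d)/(b·c) = (820 × 263) / (739 × 44) = 215660 / 32516 = 6.63243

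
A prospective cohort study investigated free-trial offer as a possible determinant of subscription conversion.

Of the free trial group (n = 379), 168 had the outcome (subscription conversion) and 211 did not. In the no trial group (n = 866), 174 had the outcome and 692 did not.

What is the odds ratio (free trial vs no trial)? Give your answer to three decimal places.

From the description: a = 168, b = 211, c = 174, d = 692.
OR = (a·d)/(b·c) = (168 × 692) / (211 × 174) = 116256 / 36714 = 3.16653
The odds of subscription conversion are about 3.17 times as high in the free trial group.

3.167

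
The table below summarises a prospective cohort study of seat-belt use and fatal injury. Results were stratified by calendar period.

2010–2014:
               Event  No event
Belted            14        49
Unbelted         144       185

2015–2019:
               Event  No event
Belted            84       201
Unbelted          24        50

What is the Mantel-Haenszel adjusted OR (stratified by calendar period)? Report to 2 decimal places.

OR_MH = Σ(aᵢdᵢ/nᵢ) / Σ(bᵢcᵢ/nᵢ), where nᵢ is the stratum total.
Stratum 1 (2010–2014): n = 392; a·d/n = 14·185/392 = 6.6071; b·c/n = 49·144/392 = 18.0000
Stratum 2 (2015–2019): n = 359; a·d/n = 84·50/359 = 11.6992; b·c/n = 201·24/359 = 13.4373
OR_MH = (6.6071 + 11.6992) / (18.0000 + 13.4373) = 18.3063 / 31.4373 = 0.58231

0.58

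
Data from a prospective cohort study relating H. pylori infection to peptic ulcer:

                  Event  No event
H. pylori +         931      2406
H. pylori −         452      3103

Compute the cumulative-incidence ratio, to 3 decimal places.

2.194

Cells: a = 931, b = 2406, c = 452, d = 3103.
Risk in exposed = 931/3337 = 0.27899; risk in unexposed = 452/3555 = 0.12714.
RR = 0.27899 / 0.12714 = 2.19429
The risk among the exposed is 2.19 times that among the unexposed.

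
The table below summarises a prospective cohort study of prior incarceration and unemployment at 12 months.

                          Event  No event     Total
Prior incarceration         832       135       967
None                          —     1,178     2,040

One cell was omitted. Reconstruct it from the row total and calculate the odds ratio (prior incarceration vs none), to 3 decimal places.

The missing cell is in the unexposed row: 2040 − 1178 = 862.
So a = 832, b = 135, c = 862, d = 1178.
OR = (a·d)/(b·c) = (832 × 1178) / (135 × 862) = 980096 / 116370 = 8.42224

8.422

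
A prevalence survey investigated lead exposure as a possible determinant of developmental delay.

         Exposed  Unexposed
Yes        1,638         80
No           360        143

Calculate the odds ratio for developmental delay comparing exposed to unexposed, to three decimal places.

8.133

Reading the table with exposure as columns: a = 1638 (Exposed, case), b = 360 (Exposed, non-case), c = 80 (Unexposed, case), d = 143.
OR = (a·d)/(b·c) = (1638 × 143) / (360 × 80) = 234234 / 28800 = 8.13312
The odds of developmental delay are about 8.13 times as high in the exposed group.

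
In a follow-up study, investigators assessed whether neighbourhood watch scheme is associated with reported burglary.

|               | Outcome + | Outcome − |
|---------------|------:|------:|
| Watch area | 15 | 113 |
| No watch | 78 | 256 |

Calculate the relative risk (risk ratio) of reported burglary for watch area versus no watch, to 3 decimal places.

0.502

Cells: a = 15, b = 113, c = 78, d = 256.
Risk in exposed = 15/128 = 0.11719; risk in unexposed = 78/334 = 0.23353.
RR = 0.11719 / 0.23353 = 0.50180
The risk is 50% lower among the exposed than among the unexposed.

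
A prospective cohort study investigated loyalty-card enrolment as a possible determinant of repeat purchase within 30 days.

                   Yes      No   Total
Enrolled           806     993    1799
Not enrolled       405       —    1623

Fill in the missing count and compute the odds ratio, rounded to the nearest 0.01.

The missing cell is in the unexposed row: 1623 − 405 = 1218.
So a = 806, b = 993, c = 405, d = 1218.
OR = (a·d)/(b·c) = (806 × 1218) / (993 × 405) = 981708 / 402165 = 2.44106

2.44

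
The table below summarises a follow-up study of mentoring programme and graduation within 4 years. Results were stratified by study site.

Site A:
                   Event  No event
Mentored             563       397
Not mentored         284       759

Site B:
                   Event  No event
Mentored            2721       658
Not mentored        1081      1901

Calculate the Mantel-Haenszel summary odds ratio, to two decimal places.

6.11

OR_MH = Σ(aᵢdᵢ/nᵢ) / Σ(bᵢcᵢ/nᵢ), where nᵢ is the stratum total.
Stratum 1 (Site A): n = 2003; a·d/n = 563·759/2003 = 213.3385; b·c/n = 397·284/2003 = 56.2896
Stratum 2 (Site B): n = 6361; a·d/n = 2721·1901/6361 = 813.1773; b·c/n = 658·1081/6361 = 111.8217
OR_MH = (213.3385 + 813.1773) / (56.2896 + 111.8217) = 1026.5158 / 168.1113 = 6.10617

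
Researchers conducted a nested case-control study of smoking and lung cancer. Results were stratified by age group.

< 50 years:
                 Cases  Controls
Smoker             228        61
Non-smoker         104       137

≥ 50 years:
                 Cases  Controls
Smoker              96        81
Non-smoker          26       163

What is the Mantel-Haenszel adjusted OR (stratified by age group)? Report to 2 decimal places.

OR_MH = Σ(aᵢdᵢ/nᵢ) / Σ(bᵢcᵢ/nᵢ), where nᵢ is the stratum total.
Stratum 1 (< 50 years): n = 530; a·d/n = 228·137/530 = 58.9358; b·c/n = 61·104/530 = 11.9698
Stratum 2 (≥ 50 years): n = 366; a·d/n = 96·163/366 = 42.7541; b·c/n = 81·26/366 = 5.7541
OR_MH = (58.9358 + 42.7541) / (11.9698 + 5.7541) = 101.6899 / 17.7239 = 5.73744

5.74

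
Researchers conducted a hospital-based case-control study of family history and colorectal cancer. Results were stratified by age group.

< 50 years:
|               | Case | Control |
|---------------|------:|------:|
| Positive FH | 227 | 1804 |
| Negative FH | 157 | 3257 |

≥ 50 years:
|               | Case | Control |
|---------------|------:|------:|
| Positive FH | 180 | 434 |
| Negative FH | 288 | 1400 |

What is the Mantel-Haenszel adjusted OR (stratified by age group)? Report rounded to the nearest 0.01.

OR_MH = Σ(aᵢdᵢ/nᵢ) / Σ(bᵢcᵢ/nᵢ), where nᵢ is the stratum total.
Stratum 1 (< 50 years): n = 5445; a·d/n = 227·3257/5445 = 135.7831; b·c/n = 1804·157/5445 = 52.0162
Stratum 2 (≥ 50 years): n = 2302; a·d/n = 180·1400/2302 = 109.4700; b·c/n = 434·288/2302 = 54.2971
OR_MH = (135.7831 + 109.4700) / (52.0162 + 54.2971) = 245.2531 / 106.3133 = 2.30689

2.31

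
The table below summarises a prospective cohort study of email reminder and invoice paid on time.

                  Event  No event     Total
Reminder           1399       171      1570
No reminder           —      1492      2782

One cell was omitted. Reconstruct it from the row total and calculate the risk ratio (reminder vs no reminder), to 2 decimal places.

1.92

The missing cell is in the unexposed row: 2782 − 1492 = 1290.
So a = 1399, b = 171, c = 1290, d = 1492.
RR = [a/(a+b)] / [c/(c+d)] = (1399/1570) / (1290/2782) = 0.89108/0.46370 = 1.92170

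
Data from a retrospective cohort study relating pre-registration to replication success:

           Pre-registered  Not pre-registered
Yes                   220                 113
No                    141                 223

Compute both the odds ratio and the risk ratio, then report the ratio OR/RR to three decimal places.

1.699

Reading the table with exposure as columns: a = 220 (Pre-registered, case), b = 141 (Pre-registered, non-case), c = 113 (Not pre-registered, case), d = 223.
OR = (220·223)/(141·113) = 49060/15933 = 3.07914
Risk in exposed = 220/361 = 0.60942; risk in unexposed = 113/336 = 0.33631; RR = 1.81208
OR/RR = 3.07914 / 1.81208 = 1.69924
The outcome is not rare, so the OR lies further from 1 than the RR.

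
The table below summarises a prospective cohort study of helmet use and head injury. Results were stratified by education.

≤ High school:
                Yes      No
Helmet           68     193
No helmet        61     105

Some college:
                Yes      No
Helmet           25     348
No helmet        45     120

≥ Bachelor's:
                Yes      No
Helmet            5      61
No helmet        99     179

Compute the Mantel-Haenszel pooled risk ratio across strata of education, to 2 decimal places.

0.44

RR_MH = Σ(aᵢ·n₀ᵢ/nᵢ) / Σ(cᵢ·n₁ᵢ/nᵢ), with n₁ᵢ = aᵢ+bᵢ (exposed), n₀ᵢ = cᵢ+dᵢ (unexposed), nᵢ = n₁ᵢ+n₀ᵢ.
Stratum 1 (≤ High school): n₁ = 261, n₀ = 166, n = 427; a·n₀/n = 68·166/427 = 26.4356; c·n₁/n = 61·261/427 = 37.2857
Stratum 2 (Some college): n₁ = 373, n₀ = 165, n = 538; a·n₀/n = 25·165/538 = 7.6673; c·n₁/n = 45·373/538 = 31.1989
Stratum 3 (≥ Bachelor's): n₁ = 66, n₀ = 278, n = 344; a·n₀/n = 5·278/344 = 4.0407; c·n₁/n = 99·66/344 = 18.9942
RR_MH = (26.4356 + 7.6673 + 4.0407) / (37.2857 + 31.1989 + 18.9942) = 38.1436 / 87.4788 = 0.43603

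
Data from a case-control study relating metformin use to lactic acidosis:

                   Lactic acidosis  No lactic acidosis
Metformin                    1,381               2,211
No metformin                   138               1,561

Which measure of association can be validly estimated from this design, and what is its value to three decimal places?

7.065

Cells: a = 1381, b = 2211, c = 138, d = 1561.
This is a case-control study: participants were sampled on outcome status, so risks in the source population cannot be estimated directly — relative risk is not valid here. The odds ratio is the appropriate measure.
OR = (a·d)/(b·c) = (1381 × 1561) / (2211 × 138) = 2155741 / 305118 = 7.06527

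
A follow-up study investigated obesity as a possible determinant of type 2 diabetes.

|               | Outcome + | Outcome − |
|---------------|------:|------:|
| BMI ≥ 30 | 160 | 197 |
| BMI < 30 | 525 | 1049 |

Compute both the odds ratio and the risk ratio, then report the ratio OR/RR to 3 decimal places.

Cells: a = 160, b = 197, c = 525, d = 1049.
OR = (160·1049)/(197·525) = 167840/103425 = 1.62282
Risk in exposed = 160/357 = 0.44818; risk in unexposed = 525/1574 = 0.33355; RR = 1.34368
OR/RR = 1.62282 / 1.34368 = 1.20774
The outcome is not rare, so the OR lies further from 1 than the RR.

1.208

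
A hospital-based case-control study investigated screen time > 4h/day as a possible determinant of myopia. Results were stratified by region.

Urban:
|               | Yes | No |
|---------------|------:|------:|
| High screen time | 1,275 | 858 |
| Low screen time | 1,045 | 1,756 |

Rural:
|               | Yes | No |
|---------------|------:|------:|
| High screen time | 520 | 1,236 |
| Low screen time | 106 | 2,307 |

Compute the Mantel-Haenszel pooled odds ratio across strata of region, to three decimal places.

3.479

OR_MH = Σ(aᵢdᵢ/nᵢ) / Σ(bᵢcᵢ/nᵢ), where nᵢ is the stratum total.
Stratum 1 (Urban): n = 4934; a·d/n = 1275·1756/4934 = 453.7698; b·c/n = 858·1045/4934 = 181.7207
Stratum 2 (Rural): n = 4169; a·d/n = 520·2307/4169 = 287.7525; b·c/n = 1236·106/4169 = 31.4262
OR_MH = (453.7698 + 287.7525) / (181.7207 + 31.4262) = 741.5222 / 213.1470 = 3.47892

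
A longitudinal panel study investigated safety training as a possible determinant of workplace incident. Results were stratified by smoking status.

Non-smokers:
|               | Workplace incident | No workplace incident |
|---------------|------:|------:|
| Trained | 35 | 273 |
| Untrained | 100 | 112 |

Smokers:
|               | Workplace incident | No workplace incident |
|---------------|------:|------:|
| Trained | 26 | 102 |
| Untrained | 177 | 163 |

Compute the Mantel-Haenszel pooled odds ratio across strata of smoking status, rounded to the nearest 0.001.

0.182

OR_MH = Σ(aᵢdᵢ/nᵢ) / Σ(bᵢcᵢ/nᵢ), where nᵢ is the stratum total.
Stratum 1 (Non-smokers): n = 520; a·d/n = 35·112/520 = 7.5385; b·c/n = 273·100/520 = 52.5000
Stratum 2 (Smokers): n = 468; a·d/n = 26·163/468 = 9.0556; b·c/n = 102·177/468 = 38.5769
OR_MH = (7.5385 + 9.0556) / (52.5000 + 38.5769) = 16.5940 / 91.0769 = 0.18220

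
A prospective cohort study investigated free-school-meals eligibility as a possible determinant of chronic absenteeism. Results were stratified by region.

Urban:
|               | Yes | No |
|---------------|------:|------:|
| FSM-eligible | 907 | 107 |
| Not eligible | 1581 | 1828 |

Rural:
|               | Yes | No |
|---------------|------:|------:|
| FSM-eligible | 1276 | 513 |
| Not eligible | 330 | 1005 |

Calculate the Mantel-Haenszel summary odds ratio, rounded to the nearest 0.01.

OR_MH = Σ(aᵢdᵢ/nᵢ) / Σ(bᵢcᵢ/nᵢ), where nᵢ is the stratum total.
Stratum 1 (Urban): n = 4423; a·d/n = 907·1828/4423 = 374.8578; b·c/n = 107·1581/4423 = 38.2471
Stratum 2 (Rural): n = 3124; a·d/n = 1276·1005/3124 = 410.4930; b·c/n = 513·330/3124 = 54.1901
OR_MH = (374.8578 + 410.4930) / (38.2471 + 54.1901) = 785.3507 / 92.4373 = 8.49604

8.50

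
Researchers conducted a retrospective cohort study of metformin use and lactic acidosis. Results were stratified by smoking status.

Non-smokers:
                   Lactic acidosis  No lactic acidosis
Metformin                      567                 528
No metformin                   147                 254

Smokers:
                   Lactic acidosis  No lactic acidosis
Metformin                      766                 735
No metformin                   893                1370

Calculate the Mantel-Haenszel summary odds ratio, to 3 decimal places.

OR_MH = Σ(aᵢdᵢ/nᵢ) / Σ(bᵢcᵢ/nᵢ), where nᵢ is the stratum total.
Stratum 1 (Non-smokers): n = 1496; a·d/n = 567·254/1496 = 96.2687; b·c/n = 528·147/1496 = 51.8824
Stratum 2 (Smokers): n = 3764; a·d/n = 766·1370/3764 = 278.8045; b·c/n = 735·893/3764 = 174.3770
OR_MH = (96.2687 + 278.8045) / (51.8824 + 174.3770) = 375.0732 / 226.2593 = 1.65771

1.658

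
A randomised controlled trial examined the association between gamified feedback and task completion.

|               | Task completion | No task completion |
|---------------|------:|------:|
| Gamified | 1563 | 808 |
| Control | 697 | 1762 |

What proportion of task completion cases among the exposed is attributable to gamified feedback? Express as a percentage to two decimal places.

Cells: a = 1563, b = 808, c = 697, d = 1762.
Risk in exposed = 1563/2371 = 0.65922; risk in unexposed = 697/2459 = 0.28345.
RR = 0.65922/0.28345 = 2.32570
AR% = (RR − 1)/RR × 100 = (2.32570 − 1)/2.32570 × 100 = 57.0021%

57.00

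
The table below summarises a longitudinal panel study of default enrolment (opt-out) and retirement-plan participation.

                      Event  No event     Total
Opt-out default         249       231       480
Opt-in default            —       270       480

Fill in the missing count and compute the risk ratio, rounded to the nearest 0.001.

1.186

The missing cell is in the unexposed row: 480 − 270 = 210.
So a = 249, b = 231, c = 210, d = 270.
RR = [a/(a+b)] / [c/(c+d)] = (249/480) / (210/480) = 0.51875/0.43750 = 1.18571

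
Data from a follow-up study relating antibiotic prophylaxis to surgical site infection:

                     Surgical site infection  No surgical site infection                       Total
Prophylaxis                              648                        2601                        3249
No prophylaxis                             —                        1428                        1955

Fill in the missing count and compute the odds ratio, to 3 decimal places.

0.675

The missing cell is in the unexposed row: 1955 − 1428 = 527.
So a = 648, b = 2601, c = 527, d = 1428.
OR = (a·d)/(b·c) = (648 × 1428) / (2601 × 527) = 925344 / 1370727 = 0.67508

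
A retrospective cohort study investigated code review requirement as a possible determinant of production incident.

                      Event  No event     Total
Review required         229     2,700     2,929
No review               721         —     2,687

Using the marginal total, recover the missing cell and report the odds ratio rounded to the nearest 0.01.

0.23

The missing cell is in the unexposed row: 2687 − 721 = 1966.
So a = 229, b = 2700, c = 721, d = 1966.
OR = (a·d)/(b·c) = (229 × 1966) / (2700 × 721) = 450214 / 1946700 = 0.23127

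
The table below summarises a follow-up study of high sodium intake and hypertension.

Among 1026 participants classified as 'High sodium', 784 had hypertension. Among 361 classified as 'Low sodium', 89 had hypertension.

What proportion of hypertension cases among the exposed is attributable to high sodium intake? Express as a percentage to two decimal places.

From the description: a = 784, b = 242, c = 89, d = 272.
Risk in exposed = 784/1026 = 0.76413; risk in unexposed = 89/361 = 0.24654.
RR = 0.76413/0.24654 = 3.09946
AR% = (RR − 1)/RR × 100 = (3.09946 − 1)/3.09946 × 100 = 67.7363%

67.74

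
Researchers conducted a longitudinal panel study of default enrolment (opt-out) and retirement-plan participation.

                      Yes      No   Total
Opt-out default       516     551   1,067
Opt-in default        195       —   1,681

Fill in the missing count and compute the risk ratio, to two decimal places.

The missing cell is in the unexposed row: 1681 − 195 = 1486.
So a = 516, b = 551, c = 195, d = 1486.
RR = [a/(a+b)] / [c/(c+d)] = (516/1067) / (195/1681) = 0.48360/0.11600 = 4.16887

4.17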